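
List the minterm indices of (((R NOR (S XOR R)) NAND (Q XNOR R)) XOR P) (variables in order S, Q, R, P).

Σm(1, 2, 4, 6, 8, 10, 12, 14) = (NOT S AND NOT Q AND NOT R AND P) OR (NOT S AND NOT Q AND R AND NOT P) OR (NOT S AND Q AND NOT R AND NOT P) OR (NOT S AND Q AND R AND NOT P) OR (S AND NOT Q AND NOT R AND NOT P) OR (S AND NOT Q AND R AND NOT P) OR (S AND Q AND NOT R AND NOT P) OR (S AND Q AND R AND NOT P)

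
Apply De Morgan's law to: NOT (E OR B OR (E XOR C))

NOT E AND NOT B AND NOT (E XOR C)
De Morgan's: NOT(OR of terms) = AND of negations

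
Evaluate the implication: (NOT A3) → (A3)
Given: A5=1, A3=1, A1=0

Antecedent (NOT A3) = 0; consequent (A3) = 1.
0 → 1 = 1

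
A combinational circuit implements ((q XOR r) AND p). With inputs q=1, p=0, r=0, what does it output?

Substituting: ((1 XOR 0) AND 0)
= 0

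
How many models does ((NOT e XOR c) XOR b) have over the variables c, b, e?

Satisfying assignments: (0,0,0), (0,1,1), (1,0,1), (1,1,0)
Count: 4 out of 8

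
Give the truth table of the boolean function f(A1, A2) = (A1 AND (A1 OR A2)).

A1 | A2 | Output
----------------
0 | 0 | 0
0 | 1 | 0
1 | 0 | 1
1 | 1 | 1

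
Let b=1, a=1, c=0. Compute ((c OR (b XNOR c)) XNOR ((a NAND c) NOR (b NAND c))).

Substituting: ((0 OR (1 XNOR 0)) XNOR ((1 NAND 0) NOR (1 NAND 0)))
= 1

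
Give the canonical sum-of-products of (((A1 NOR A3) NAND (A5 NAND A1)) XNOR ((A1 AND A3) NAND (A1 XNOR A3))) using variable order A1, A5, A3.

Σm(1, 3, 4, 6) = (NOT A1 AND NOT A5 AND A3) OR (NOT A1 AND A5 AND A3) OR (A1 AND NOT A5 AND NOT A3) OR (A1 AND A5 AND NOT A3)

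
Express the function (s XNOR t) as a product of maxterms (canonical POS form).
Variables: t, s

ΠM(1, 2) = (t OR NOT s) AND (NOT t OR s)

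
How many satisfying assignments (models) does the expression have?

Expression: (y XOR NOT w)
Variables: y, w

Satisfying assignments: (0,0), (1,1)
Count: 2 out of 4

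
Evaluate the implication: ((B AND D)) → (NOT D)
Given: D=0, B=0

Antecedent ((B AND D)) = 0; consequent (NOT D) = 1.
0 → 1 = 1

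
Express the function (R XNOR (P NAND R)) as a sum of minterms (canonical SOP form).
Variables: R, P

Σm(2) = (R AND NOT P)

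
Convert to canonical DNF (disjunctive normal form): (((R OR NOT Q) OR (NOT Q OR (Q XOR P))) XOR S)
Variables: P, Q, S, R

(NOT P AND NOT Q AND NOT S AND NOT R) OR (NOT P AND NOT Q AND NOT S AND R) OR (NOT P AND Q AND NOT S AND NOT R) OR (NOT P AND Q AND NOT S AND R) OR (P AND NOT Q AND NOT S AND NOT R) OR (P AND NOT Q AND NOT S AND R) OR (P AND Q AND NOT S AND R) OR (P AND Q AND S AND NOT R)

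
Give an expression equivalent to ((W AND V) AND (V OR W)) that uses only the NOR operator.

((((W NOR W) NOR (V NOR V)) NOR ((W NOR W) NOR (V NOR V))) NOR (((V NOR W) NOR (V NOR W)) NOR ((V NOR W) NOR (V NOR W))))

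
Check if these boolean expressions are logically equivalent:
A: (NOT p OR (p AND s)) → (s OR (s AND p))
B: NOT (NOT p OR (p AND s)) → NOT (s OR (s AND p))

No, Inverse is not equivalent to original (counterexample: p=0, s=0)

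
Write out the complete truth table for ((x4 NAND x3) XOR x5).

x3 | x5 | x4 | Output
---------------------
0 | 0 | 0 | 1
0 | 0 | 1 | 1
0 | 1 | 0 | 0
0 | 1 | 1 | 0
1 | 0 | 0 | 1
1 | 0 | 1 | 0
1 | 1 | 0 | 0
1 | 1 | 1 | 1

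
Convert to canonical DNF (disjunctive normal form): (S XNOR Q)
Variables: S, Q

(NOT S AND NOT Q) OR (S AND Q)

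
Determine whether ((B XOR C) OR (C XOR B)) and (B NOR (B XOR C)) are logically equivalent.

No. Counterexample: with B=0, C=0, Expression 1 = 0 but Expression 2 = 1.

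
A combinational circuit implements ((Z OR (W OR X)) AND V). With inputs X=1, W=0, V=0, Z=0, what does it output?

Substituting: ((0 OR (0 OR 1)) AND 0)
= 0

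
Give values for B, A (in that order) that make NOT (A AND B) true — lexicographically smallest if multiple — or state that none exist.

B=0, A=0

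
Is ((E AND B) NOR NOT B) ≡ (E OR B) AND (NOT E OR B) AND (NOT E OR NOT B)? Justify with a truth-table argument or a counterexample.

Yes, they are equivalent — the two output columns agree on all 4 assignments:
E | B | Expression 1 | Expression 2
-----------------------------------
0 | 0 | 0 | 0
0 | 1 | 1 | 1
1 | 0 | 0 | 0
1 | 1 | 0 | 0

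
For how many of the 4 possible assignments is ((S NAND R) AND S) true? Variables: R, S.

Satisfying assignments: (0,1)
Count: 1 out of 4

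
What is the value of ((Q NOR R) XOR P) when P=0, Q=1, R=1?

Substituting: ((1 NOR 1) XOR 0)
= 0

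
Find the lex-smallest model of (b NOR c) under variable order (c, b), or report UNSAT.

c=0, b=0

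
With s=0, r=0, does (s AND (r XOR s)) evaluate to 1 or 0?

Substituting: (0 AND (0 XOR 0))
= 0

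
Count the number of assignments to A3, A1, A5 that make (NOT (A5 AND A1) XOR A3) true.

Satisfying assignments: (0,0,0), (0,0,1), (0,1,0), (1,1,1)
Count: 4 out of 8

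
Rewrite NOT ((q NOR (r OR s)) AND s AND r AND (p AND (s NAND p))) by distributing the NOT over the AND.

NOT (q NOR (r OR s)) OR NOT s OR NOT r OR NOT (p AND (s NAND p))
De Morgan's: NOT(AND of terms) = OR of negations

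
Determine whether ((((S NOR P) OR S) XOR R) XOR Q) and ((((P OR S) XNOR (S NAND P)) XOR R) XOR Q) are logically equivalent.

No. Counterexample: with S=0, R=0, P=0, Q=0, Expression 1 = 1 but Expression 2 = 0.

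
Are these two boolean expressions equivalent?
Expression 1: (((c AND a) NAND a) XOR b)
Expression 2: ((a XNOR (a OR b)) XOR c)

No. Counterexample: with b=0, c=1, a=0, Expression 1 = 1 but Expression 2 = 0.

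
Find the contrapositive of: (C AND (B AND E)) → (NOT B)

Contrapositive: B → NOT (C AND (B AND E))
Note: A statement and its contrapositive are logically equivalent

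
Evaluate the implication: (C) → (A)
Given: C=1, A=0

Antecedent (C) = 1; consequent (A) = 0.
1 → 0 = 0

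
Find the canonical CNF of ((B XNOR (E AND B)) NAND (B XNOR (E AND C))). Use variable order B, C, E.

(B OR C OR E) AND (B OR C OR NOT E) AND (B OR NOT C OR E) AND (NOT B OR NOT C OR NOT E)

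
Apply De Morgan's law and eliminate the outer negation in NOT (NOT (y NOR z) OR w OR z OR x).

(y NOR z) AND NOT w AND NOT z AND NOT x
De Morgan's: NOT(OR of terms) = AND of negations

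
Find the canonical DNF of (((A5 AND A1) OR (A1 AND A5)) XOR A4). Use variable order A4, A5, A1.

(NOT A4 AND A5 AND A1) OR (A4 AND NOT A5 AND NOT A1) OR (A4 AND NOT A5 AND A1) OR (A4 AND A5 AND NOT A1)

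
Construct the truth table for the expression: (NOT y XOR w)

w | y | Output
--------------
0 | 0 | 1
0 | 1 | 0
1 | 0 | 0
1 | 1 | 1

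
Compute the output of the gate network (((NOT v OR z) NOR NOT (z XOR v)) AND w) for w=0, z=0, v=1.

Substituting: (((NOT 1 OR 0) NOR NOT (0 XOR 1)) AND 0)
= 0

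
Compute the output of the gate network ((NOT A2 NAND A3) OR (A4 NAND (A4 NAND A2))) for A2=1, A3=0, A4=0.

Substituting: ((NOT 1 NAND 0) OR (0 NAND (0 NAND 1)))
= 1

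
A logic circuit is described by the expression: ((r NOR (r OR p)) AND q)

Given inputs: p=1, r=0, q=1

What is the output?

Substituting: ((0 NOR (0 OR 1)) AND 1)
= 0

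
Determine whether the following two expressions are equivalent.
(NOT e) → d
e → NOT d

No, Inverse is not equivalent to original (counterexample: d=0, e=0)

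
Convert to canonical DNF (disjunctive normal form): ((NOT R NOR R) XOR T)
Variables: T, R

(T AND NOT R) OR (T AND R)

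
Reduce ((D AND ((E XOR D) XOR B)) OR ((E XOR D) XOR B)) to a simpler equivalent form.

By absorption (E OR (E AND v) = E):
= ((E XOR D) XOR B)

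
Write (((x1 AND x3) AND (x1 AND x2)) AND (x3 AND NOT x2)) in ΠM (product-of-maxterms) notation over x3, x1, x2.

ΠM(0, 1, 2, 3, 4, 5, 6, 7) = (x3 OR x1 OR x2) AND (x3 OR x1 OR NOT x2) AND (x3 OR NOT x1 OR x2) AND (x3 OR NOT x1 OR NOT x2) AND (NOT x3 OR x1 OR x2) AND (NOT x3 OR x1 OR NOT x2) AND (NOT x3 OR NOT x1 OR x2) AND (NOT x3 OR NOT x1 OR NOT x2)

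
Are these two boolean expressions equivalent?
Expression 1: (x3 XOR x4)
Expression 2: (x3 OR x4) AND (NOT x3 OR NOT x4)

Yes, they are equivalent — the two output columns agree on all 4 assignments:
x3 | x4 | Expression 1 | Expression 2
-------------------------------------
0 | 0 | 0 | 0
0 | 1 | 1 | 1
1 | 0 | 1 | 1
1 | 1 | 0 | 0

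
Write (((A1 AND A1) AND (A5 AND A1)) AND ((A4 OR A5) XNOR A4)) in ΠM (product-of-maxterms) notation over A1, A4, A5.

ΠM(0, 1, 2, 3, 4, 5, 6) = (A1 OR A4 OR A5) AND (A1 OR A4 OR NOT A5) AND (A1 OR NOT A4 OR A5) AND (A1 OR NOT A4 OR NOT A5) AND (NOT A1 OR A4 OR A5) AND (NOT A1 OR A4 OR NOT A5) AND (NOT A1 OR NOT A4 OR A5)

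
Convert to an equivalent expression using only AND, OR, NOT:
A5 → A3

NOT A5 OR A3
(Implication elimination: A → B = NOT A OR B)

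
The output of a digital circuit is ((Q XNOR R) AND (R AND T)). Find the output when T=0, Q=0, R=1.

Substituting: ((0 XNOR 1) AND (1 AND 0))
= 0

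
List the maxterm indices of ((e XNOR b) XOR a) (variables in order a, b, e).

ΠM(1, 2, 4, 7) = (a OR b OR NOT e) AND (a OR NOT b OR e) AND (NOT a OR b OR e) AND (NOT a OR NOT b OR NOT e)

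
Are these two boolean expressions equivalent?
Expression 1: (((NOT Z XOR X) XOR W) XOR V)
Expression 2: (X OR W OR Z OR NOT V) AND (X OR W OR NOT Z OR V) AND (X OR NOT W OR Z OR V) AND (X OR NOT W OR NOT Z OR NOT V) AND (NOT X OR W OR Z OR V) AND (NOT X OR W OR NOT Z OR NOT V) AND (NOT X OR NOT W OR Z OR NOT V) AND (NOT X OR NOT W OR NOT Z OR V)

Yes, they are equivalent — the two output columns agree on all 16 assignments:
X | W | Z | V | Expression 1 | Expression 2
-------------------------------------------
0 | 0 | 0 | 0 | 1 | 1
0 | 0 | 0 | 1 | 0 | 0
0 | 0 | 1 | 0 | 0 | 0
0 | 0 | 1 | 1 | 1 | 1
0 | 1 | 0 | 0 | 0 | 0
0 | 1 | 0 | 1 | 1 | 1
0 | 1 | 1 | 0 | 1 | 1
0 | 1 | 1 | 1 | 0 | 0
1 | 0 | 0 | 0 | 0 | 0
1 | 0 | 0 | 1 | 1 | 1
1 | 0 | 1 | 0 | 1 | 1
1 | 0 | 1 | 1 | 0 | 0
1 | 1 | 0 | 0 | 1 | 1
1 | 1 | 0 | 1 | 0 | 0
1 | 1 | 1 | 0 | 0 | 0
1 | 1 | 1 | 1 | 1 | 1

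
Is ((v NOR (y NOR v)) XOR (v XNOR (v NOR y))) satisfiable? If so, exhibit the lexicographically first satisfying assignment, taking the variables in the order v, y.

UNSATISFIABLE - no assignment makes this expression true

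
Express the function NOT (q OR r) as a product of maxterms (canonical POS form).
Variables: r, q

ΠM(1, 2, 3) = (r OR NOT q) AND (NOT r OR q) AND (NOT r OR NOT q)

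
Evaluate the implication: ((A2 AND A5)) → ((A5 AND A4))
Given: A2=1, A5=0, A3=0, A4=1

Antecedent ((A2 AND A5)) = 0; consequent ((A5 AND A4)) = 0.
0 → 0 = 1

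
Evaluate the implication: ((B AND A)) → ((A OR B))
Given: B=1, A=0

Antecedent ((B AND A)) = 0; consequent ((A OR B)) = 1.
0 → 1 = 1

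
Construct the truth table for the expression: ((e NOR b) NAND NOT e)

e | b | Output
--------------
0 | 0 | 0
0 | 1 | 1
1 | 0 | 1
1 | 1 | 1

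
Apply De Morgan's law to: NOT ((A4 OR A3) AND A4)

NOT (A4 OR A3) OR NOT A4
De Morgan's: NOT(AND of terms) = OR of negations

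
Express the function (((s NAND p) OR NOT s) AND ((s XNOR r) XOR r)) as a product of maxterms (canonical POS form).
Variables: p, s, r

ΠM(2, 3, 6, 7) = (p OR NOT s OR r) AND (p OR NOT s OR NOT r) AND (NOT p OR NOT s OR r) AND (NOT p OR NOT s OR NOT r)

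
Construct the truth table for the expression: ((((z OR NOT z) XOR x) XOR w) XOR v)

z | x | w | v | Output
----------------------
0 | 0 | 0 | 0 | 1
0 | 0 | 0 | 1 | 0
0 | 0 | 1 | 0 | 0
0 | 0 | 1 | 1 | 1
0 | 1 | 0 | 0 | 0
0 | 1 | 0 | 1 | 1
0 | 1 | 1 | 0 | 1
0 | 1 | 1 | 1 | 0
1 | 0 | 0 | 0 | 1
1 | 0 | 0 | 1 | 0
1 | 0 | 1 | 0 | 0
1 | 0 | 1 | 1 | 1
1 | 1 | 0 | 0 | 0
1 | 1 | 0 | 1 | 1
1 | 1 | 1 | 0 | 1
1 | 1 | 1 | 1 | 0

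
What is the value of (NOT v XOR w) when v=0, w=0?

Substituting: (NOT 0 XOR 0)
= 1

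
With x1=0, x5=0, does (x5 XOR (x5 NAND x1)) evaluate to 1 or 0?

Substituting: (0 XOR (0 NAND 0))
= 1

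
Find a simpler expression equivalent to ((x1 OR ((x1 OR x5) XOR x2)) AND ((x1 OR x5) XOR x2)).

By absorption (E AND (E OR v) = E):
= ((x1 OR x5) XOR x2)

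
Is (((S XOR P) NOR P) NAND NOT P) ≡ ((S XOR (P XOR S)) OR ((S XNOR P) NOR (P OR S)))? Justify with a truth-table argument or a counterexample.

No. Counterexample: with S=1, P=0, Expression 1 = 1 but Expression 2 = 0.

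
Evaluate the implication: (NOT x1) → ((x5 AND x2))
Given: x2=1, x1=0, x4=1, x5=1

Antecedent (NOT x1) = 1; consequent ((x5 AND x2)) = 1.
1 → 1 = 1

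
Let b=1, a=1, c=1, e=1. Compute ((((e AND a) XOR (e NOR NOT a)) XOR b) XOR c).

Substituting: ((((1 AND 1) XOR (1 NOR NOT 1)) XOR 1) XOR 1)
= 1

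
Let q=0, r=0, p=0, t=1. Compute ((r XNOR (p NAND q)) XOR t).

Substituting: ((0 XNOR (0 NAND 0)) XOR 1)
= 1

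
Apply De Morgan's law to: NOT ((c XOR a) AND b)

NOT (c XOR a) OR NOT b
De Morgan's: NOT(AND of terms) = OR of negations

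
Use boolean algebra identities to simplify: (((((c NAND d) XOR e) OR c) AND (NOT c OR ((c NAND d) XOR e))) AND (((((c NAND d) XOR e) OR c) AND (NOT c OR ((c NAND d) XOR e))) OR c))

By absorption (E AND (E OR v) = E) then distribution ((E OR v) AND (E OR NOT v) = E):
= ((c NAND d) XOR e)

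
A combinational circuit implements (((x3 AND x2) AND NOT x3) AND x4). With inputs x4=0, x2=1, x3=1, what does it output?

Substituting: (((1 AND 1) AND NOT 1) AND 0)
= 0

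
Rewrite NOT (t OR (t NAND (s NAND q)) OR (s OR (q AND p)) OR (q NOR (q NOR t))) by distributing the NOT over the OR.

NOT t AND NOT (t NAND (s NAND q)) AND NOT (s OR (q AND p)) AND NOT (q NOR (q NOR t))
De Morgan's: NOT(OR of terms) = AND of negations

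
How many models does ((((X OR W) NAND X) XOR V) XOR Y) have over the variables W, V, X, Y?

Satisfying assignments: (0,0,0,0), (0,0,1,1), (0,1,0,1), (0,1,1,0), (1,0,0,0), (1,0,1,1), (1,1,0,1), (1,1,1,0)
Count: 8 out of 16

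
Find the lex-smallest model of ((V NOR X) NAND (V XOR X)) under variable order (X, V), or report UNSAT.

X=0, V=0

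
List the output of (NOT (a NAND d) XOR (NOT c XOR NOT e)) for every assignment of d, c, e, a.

d | c | e | a | Output
----------------------
0 | 0 | 0 | 0 | 0
0 | 0 | 0 | 1 | 0
0 | 0 | 1 | 0 | 1
0 | 0 | 1 | 1 | 1
0 | 1 | 0 | 0 | 1
0 | 1 | 0 | 1 | 1
0 | 1 | 1 | 0 | 0
0 | 1 | 1 | 1 | 0
1 | 0 | 0 | 0 | 0
1 | 0 | 0 | 1 | 1
1 | 0 | 1 | 0 | 1
1 | 0 | 1 | 1 | 0
1 | 1 | 0 | 0 | 1
1 | 1 | 0 | 1 | 0
1 | 1 | 1 | 0 | 0
1 | 1 | 1 | 1 | 1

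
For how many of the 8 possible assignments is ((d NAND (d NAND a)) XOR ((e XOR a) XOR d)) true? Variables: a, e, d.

Satisfying assignments: (0,0,0), (0,0,1), (1,0,1), (1,1,0)
Count: 4 out of 8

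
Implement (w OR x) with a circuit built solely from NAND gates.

((w NAND w) NAND (x NAND x))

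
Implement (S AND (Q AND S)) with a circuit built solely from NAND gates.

((S NAND ((Q NAND S) NAND (Q NAND S))) NAND (S NAND ((Q NAND S) NAND (Q NAND S))))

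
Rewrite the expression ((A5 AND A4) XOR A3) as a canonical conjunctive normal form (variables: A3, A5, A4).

(A3 OR A5 OR A4) AND (A3 OR A5 OR NOT A4) AND (A3 OR NOT A5 OR A4) AND (NOT A3 OR NOT A5 OR NOT A4)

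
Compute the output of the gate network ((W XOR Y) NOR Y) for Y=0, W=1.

Substituting: ((1 XOR 0) NOR 0)
= 0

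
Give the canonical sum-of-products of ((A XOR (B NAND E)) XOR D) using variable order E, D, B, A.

Σm(0, 2, 5, 7, 8, 11, 13, 14) = (NOT E AND NOT D AND NOT B AND NOT A) OR (NOT E AND NOT D AND B AND NOT A) OR (NOT E AND D AND NOT B AND A) OR (NOT E AND D AND B AND A) OR (E AND NOT D AND NOT B AND NOT A) OR (E AND NOT D AND B AND A) OR (E AND D AND NOT B AND A) OR (E AND D AND B AND NOT A)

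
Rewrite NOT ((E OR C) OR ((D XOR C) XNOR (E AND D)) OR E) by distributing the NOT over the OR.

NOT (E OR C) AND NOT ((D XOR C) XNOR (E AND D)) AND NOT E
De Morgan's: NOT(OR of terms) = AND of negations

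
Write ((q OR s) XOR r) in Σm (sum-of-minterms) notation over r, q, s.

Σm(1, 2, 3, 4) = (NOT r AND NOT q AND s) OR (NOT r AND q AND NOT s) OR (NOT r AND q AND s) OR (r AND NOT q AND NOT s)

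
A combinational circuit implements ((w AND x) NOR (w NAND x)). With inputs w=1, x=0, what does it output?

Substituting: ((1 AND 0) NOR (1 NAND 0))
= 0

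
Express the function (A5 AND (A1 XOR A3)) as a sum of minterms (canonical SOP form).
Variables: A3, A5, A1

Σm(3, 6) = (NOT A3 AND A5 AND A1) OR (A3 AND A5 AND NOT A1)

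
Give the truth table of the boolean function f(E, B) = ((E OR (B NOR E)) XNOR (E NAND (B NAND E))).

E | B | Output
--------------
0 | 0 | 1
0 | 1 | 0
1 | 0 | 0
1 | 1 | 1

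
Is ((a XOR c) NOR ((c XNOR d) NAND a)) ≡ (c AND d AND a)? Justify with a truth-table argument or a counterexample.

Yes, they are equivalent — the two output columns agree on all 8 assignments:
c | d | a | Expression 1 | Expression 2
---------------------------------------
0 | 0 | 0 | 0 | 0
0 | 0 | 1 | 0 | 0
0 | 1 | 0 | 0 | 0
0 | 1 | 1 | 0 | 0
1 | 0 | 0 | 0 | 0
1 | 0 | 1 | 0 | 0
1 | 1 | 0 | 0 | 0
1 | 1 | 1 | 1 | 1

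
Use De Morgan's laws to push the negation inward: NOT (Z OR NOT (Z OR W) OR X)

NOT Z AND (Z OR W) AND NOT X
De Morgan's: NOT(OR of terms) = AND of negations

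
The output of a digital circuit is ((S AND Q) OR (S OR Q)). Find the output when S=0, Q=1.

Substituting: ((0 AND 1) OR (0 OR 1))
= 1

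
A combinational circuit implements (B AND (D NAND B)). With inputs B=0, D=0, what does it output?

Substituting: (0 AND (0 NAND 0))
= 0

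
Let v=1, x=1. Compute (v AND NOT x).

Substituting: (1 AND NOT 1)
= 0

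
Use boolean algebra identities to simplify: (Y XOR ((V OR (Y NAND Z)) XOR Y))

By XOR self-cancellation ((E XOR v) XOR v = E):
= (V OR (Y NAND Z))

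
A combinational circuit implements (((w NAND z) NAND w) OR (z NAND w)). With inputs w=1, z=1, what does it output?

Substituting: (((1 NAND 1) NAND 1) OR (1 NAND 1))
= 1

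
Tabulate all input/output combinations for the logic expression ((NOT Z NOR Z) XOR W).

W | Z | Output
--------------
0 | 0 | 0
0 | 1 | 0
1 | 0 | 1
1 | 1 | 1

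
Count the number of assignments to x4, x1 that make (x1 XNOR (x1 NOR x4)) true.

Satisfying assignments: (1,0)
Count: 1 out of 4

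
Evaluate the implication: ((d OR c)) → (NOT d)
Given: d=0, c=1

Antecedent ((d OR c)) = 1; consequent (NOT d) = 1.
1 → 1 = 1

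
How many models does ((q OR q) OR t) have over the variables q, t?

Satisfying assignments: (0,1), (1,0), (1,1)
Count: 3 out of 4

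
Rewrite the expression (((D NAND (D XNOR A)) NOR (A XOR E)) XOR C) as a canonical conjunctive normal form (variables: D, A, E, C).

(D OR A OR E OR C) AND (D OR A OR NOT E OR C) AND (D OR NOT A OR E OR C) AND (D OR NOT A OR NOT E OR C) AND (NOT D OR A OR E OR C) AND (NOT D OR A OR NOT E OR C) AND (NOT D OR NOT A OR E OR C) AND (NOT D OR NOT A OR NOT E OR NOT C)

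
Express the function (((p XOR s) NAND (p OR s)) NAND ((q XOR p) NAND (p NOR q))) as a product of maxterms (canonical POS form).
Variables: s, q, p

ΠM(0, 2, 5, 7) = (s OR q OR p) AND (s OR NOT q OR p) AND (NOT s OR q OR NOT p) AND (NOT s OR NOT q OR NOT p)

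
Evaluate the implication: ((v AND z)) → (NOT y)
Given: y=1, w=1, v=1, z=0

Antecedent ((v AND z)) = 0; consequent (NOT y) = 0.
0 → 0 = 1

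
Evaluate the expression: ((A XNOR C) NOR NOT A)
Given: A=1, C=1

Substituting: ((1 XNOR 1) NOR NOT 1)
= 0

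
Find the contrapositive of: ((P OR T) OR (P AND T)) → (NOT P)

Contrapositive: P → NOT ((P OR T) OR (P AND T))
Note: A statement and its contrapositive are logically equivalent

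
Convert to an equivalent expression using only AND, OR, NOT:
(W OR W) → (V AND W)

NOT (W OR W) OR (V AND W)
(Implication elimination: A → B = NOT A OR B)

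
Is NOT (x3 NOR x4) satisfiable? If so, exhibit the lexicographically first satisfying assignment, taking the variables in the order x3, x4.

x3=0, x4=1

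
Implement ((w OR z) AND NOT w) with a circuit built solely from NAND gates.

((((w NAND w) NAND (z NAND z)) NAND (w NAND w)) NAND (((w NAND w) NAND (z NAND z)) NAND (w NAND w)))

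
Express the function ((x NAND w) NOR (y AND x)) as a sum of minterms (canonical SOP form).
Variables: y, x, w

Σm(3) = (NOT y AND x AND w)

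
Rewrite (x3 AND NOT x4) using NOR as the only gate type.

((x3 NOR x3) NOR ((x4 NOR x4) NOR (x4 NOR x4)))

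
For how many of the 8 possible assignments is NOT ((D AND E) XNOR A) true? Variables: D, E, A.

Satisfying assignments: (0,0,1), (0,1,1), (1,0,1), (1,1,0)
Count: 4 out of 8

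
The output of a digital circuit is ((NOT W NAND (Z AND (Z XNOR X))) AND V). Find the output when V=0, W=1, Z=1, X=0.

Substituting: ((NOT 1 NAND (1 AND (1 XNOR 0))) AND 0)
= 0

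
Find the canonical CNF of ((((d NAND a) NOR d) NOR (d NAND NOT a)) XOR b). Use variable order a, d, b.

(a OR d OR b) AND (a OR NOT d OR NOT b) AND (NOT a OR d OR b) AND (NOT a OR NOT d OR b)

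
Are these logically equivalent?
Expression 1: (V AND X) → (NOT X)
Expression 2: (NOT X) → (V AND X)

No, Converse is not equivalent to original (counterexample: X=0, V=0, Z=0)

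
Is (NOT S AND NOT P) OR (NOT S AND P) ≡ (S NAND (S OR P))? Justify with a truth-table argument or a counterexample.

Yes, they are equivalent — the two output columns agree on all 4 assignments:
S | P | Expression 1 | Expression 2
-----------------------------------
0 | 0 | 1 | 1
0 | 1 | 1 | 1
1 | 0 | 0 | 0
1 | 1 | 0 | 0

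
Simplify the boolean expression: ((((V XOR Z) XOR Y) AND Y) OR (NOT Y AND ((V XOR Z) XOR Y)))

By distribution ((E AND v) OR (E AND NOT v) = E):
= ((V XOR Z) XOR Y)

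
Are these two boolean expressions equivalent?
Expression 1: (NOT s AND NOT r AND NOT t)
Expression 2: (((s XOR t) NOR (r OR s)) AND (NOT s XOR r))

Yes, they are equivalent — the two output columns agree on all 8 assignments:
s | r | t | Expression 1 | Expression 2
---------------------------------------
0 | 0 | 0 | 1 | 1
0 | 0 | 1 | 0 | 0
0 | 1 | 0 | 0 | 0
0 | 1 | 1 | 0 | 0
1 | 0 | 0 | 0 | 0
1 | 0 | 1 | 0 | 0
1 | 1 | 0 | 0 | 0
1 | 1 | 1 | 0 | 0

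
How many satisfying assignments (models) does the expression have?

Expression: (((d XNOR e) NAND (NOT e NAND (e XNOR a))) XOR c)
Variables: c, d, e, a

Satisfying assignments: (0,0,0,0), (0,0,1,0), (0,0,1,1), (0,1,0,0), (0,1,0,1), (1,0,0,1), (1,1,1,0), (1,1,1,1)
Count: 8 out of 16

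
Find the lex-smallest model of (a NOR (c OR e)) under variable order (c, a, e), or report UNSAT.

c=0, a=0, e=0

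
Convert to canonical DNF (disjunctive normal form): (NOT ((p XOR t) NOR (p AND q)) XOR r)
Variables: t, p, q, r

(NOT t AND NOT p AND NOT q AND r) OR (NOT t AND NOT p AND q AND r) OR (NOT t AND p AND NOT q AND NOT r) OR (NOT t AND p AND q AND NOT r) OR (t AND NOT p AND NOT q AND NOT r) OR (t AND NOT p AND q AND NOT r) OR (t AND p AND NOT q AND r) OR (t AND p AND q AND NOT r)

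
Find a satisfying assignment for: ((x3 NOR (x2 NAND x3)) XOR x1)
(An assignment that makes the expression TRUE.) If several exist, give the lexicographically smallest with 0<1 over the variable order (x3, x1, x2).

x3=0, x1=1, x2=0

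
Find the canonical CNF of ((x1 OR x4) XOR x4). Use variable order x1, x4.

(x1 OR x4) AND (x1 OR NOT x4) AND (NOT x1 OR NOT x4)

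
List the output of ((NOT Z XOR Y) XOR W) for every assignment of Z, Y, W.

Z | Y | W | Output
------------------
0 | 0 | 0 | 1
0 | 0 | 1 | 0
0 | 1 | 0 | 0
0 | 1 | 1 | 1
1 | 0 | 0 | 0
1 | 0 | 1 | 1
1 | 1 | 0 | 1
1 | 1 | 1 | 0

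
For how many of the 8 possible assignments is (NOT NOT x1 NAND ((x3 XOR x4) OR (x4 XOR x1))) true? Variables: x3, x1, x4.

Satisfying assignments: (0,0,0), (0,0,1), (1,0,0), (1,0,1), (1,1,1)
Count: 5 out of 8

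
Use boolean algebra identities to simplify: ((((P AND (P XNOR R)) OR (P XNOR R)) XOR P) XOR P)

By XOR self-cancellation ((E XOR v) XOR v = E) then absorption (E OR (E AND v) = E):
= (P XNOR R)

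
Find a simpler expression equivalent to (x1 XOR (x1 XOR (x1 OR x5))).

By XOR self-cancellation ((E XOR v) XOR v = E):
= (x1 OR x5)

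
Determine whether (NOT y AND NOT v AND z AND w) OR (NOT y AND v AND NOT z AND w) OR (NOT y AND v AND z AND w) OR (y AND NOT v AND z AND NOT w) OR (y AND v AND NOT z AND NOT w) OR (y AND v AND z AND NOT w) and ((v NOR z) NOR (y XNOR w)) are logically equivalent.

Yes, they are equivalent — the two output columns agree on all 16 assignments:
y | v | z | w | Expression 1 | Expression 2
-------------------------------------------
0 | 0 | 0 | 0 | 0 | 0
0 | 0 | 0 | 1 | 0 | 0
0 | 0 | 1 | 0 | 0 | 0
0 | 0 | 1 | 1 | 1 | 1
0 | 1 | 0 | 0 | 0 | 0
0 | 1 | 0 | 1 | 1 | 1
0 | 1 | 1 | 0 | 0 | 0
0 | 1 | 1 | 1 | 1 | 1
1 | 0 | 0 | 0 | 0 | 0
1 | 0 | 0 | 1 | 0 | 0
1 | 0 | 1 | 0 | 1 | 1
1 | 0 | 1 | 1 | 0 | 0
1 | 1 | 0 | 0 | 1 | 1
1 | 1 | 0 | 1 | 0 | 0
1 | 1 | 1 | 0 | 1 | 1
1 | 1 | 1 | 1 | 0 | 0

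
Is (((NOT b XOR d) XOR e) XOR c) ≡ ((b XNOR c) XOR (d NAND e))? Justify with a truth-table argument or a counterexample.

No. Counterexample: with d=0, b=0, e=0, c=0, Expression 1 = 1 but Expression 2 = 0.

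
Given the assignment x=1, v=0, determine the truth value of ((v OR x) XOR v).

Substituting: ((0 OR 1) XOR 0)
= 1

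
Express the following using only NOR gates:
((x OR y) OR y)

((((x NOR y) NOR (x NOR y)) NOR y) NOR (((x NOR y) NOR (x NOR y)) NOR y))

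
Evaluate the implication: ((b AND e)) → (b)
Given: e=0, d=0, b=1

Antecedent ((b AND e)) = 0; consequent (b) = 1.
0 → 1 = 1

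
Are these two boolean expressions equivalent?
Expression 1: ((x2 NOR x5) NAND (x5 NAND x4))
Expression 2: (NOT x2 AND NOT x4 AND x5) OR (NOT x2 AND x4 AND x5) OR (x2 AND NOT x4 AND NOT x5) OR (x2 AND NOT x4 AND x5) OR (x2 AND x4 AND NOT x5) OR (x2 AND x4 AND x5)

Yes, they are equivalent — the two output columns agree on all 8 assignments:
x2 | x4 | x5 | Expression 1 | Expression 2
------------------------------------------
0 | 0 | 0 | 0 | 0
0 | 0 | 1 | 1 | 1
0 | 1 | 0 | 0 | 0
0 | 1 | 1 | 1 | 1
1 | 0 | 0 | 1 | 1
1 | 0 | 1 | 1 | 1
1 | 1 | 0 | 1 | 1
1 | 1 | 1 | 1 | 1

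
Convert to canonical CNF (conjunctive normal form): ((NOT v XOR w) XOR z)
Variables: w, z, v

(w OR z OR NOT v) AND (w OR NOT z OR v) AND (NOT w OR z OR v) AND (NOT w OR NOT z OR NOT v)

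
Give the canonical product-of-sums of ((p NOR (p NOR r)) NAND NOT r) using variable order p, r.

ΠM() = TRUE (no maxterms)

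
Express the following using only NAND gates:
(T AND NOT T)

((T NAND (T NAND T)) NAND (T NAND (T NAND T)))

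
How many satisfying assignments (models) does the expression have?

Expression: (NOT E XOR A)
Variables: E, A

Satisfying assignments: (0,0), (1,1)
Count: 2 out of 4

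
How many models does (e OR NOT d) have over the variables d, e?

Satisfying assignments: (0,0), (0,1), (1,1)
Count: 3 out of 4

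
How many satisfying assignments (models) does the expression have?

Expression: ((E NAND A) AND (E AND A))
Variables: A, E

No assignment satisfies the expression.
Count: 0 out of 4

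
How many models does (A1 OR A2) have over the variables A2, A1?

Satisfying assignments: (0,1), (1,0), (1,1)
Count: 3 out of 4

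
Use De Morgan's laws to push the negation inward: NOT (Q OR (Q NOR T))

NOT Q AND NOT (Q NOR T)
De Morgan's: NOT(OR of terms) = AND of negations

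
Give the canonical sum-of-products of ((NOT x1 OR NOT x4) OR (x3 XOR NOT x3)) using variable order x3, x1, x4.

Σm(0, 1, 2, 3, 4, 5, 6, 7) = (NOT x3 AND NOT x1 AND NOT x4) OR (NOT x3 AND NOT x1 AND x4) OR (NOT x3 AND x1 AND NOT x4) OR (NOT x3 AND x1 AND x4) OR (x3 AND NOT x1 AND NOT x4) OR (x3 AND NOT x1 AND x4) OR (x3 AND x1 AND NOT x4) OR (x3 AND x1 AND x4)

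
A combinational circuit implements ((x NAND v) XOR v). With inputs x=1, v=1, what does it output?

Substituting: ((1 NAND 1) XOR 1)
= 1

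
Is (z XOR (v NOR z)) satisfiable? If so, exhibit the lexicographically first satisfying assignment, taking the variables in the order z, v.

z=0, v=0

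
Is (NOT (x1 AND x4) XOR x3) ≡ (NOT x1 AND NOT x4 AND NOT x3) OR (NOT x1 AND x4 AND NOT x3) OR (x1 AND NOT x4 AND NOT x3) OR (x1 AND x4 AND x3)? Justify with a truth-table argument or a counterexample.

Yes, they are equivalent — the two output columns agree on all 8 assignments:
x1 | x4 | x3 | Expression 1 | Expression 2
------------------------------------------
0 | 0 | 0 | 1 | 1
0 | 0 | 1 | 0 | 0
0 | 1 | 0 | 1 | 1
0 | 1 | 1 | 0 | 0
1 | 0 | 0 | 1 | 1
1 | 0 | 1 | 0 | 0
1 | 1 | 0 | 0 | 0
1 | 1 | 1 | 1 | 1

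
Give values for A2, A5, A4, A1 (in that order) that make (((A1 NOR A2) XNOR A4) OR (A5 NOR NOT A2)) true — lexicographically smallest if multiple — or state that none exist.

A2=0, A5=0, A4=0, A1=1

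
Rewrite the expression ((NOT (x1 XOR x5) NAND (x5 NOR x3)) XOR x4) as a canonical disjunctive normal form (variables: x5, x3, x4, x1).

(NOT x5 AND NOT x3 AND NOT x4 AND x1) OR (NOT x5 AND NOT x3 AND x4 AND NOT x1) OR (NOT x5 AND x3 AND NOT x4 AND NOT x1) OR (NOT x5 AND x3 AND NOT x4 AND x1) OR (x5 AND NOT x3 AND NOT x4 AND NOT x1) OR (x5 AND NOT x3 AND NOT x4 AND x1) OR (x5 AND x3 AND NOT x4 AND NOT x1) OR (x5 AND x3 AND NOT x4 AND x1)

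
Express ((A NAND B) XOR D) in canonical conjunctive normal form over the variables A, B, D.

(A OR B OR NOT D) AND (A OR NOT B OR NOT D) AND (NOT A OR B OR NOT D) AND (NOT A OR NOT B OR D)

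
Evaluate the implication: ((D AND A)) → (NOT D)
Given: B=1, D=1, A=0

Antecedent ((D AND A)) = 0; consequent (NOT D) = 0.
0 → 0 = 1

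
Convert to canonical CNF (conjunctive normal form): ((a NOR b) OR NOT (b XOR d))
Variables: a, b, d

(a OR NOT b OR d) AND (NOT a OR b OR NOT d) AND (NOT a OR NOT b OR d)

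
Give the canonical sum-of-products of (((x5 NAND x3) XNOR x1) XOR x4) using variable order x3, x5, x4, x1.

Σm(1, 2, 5, 6, 9, 10, 12, 15) = (NOT x3 AND NOT x5 AND NOT x4 AND x1) OR (NOT x3 AND NOT x5 AND x4 AND NOT x1) OR (NOT x3 AND x5 AND NOT x4 AND x1) OR (NOT x3 AND x5 AND x4 AND NOT x1) OR (x3 AND NOT x5 AND NOT x4 AND x1) OR (x3 AND NOT x5 AND x4 AND NOT x1) OR (x3 AND x5 AND NOT x4 AND NOT x1) OR (x3 AND x5 AND x4 AND x1)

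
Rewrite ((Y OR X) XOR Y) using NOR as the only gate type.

((((((Y NOR X) NOR (Y NOR X)) NOR Y) NOR (((Y NOR X) NOR (Y NOR X)) NOR Y)) NOR ((((Y NOR X) NOR (Y NOR X)) NOR Y) NOR (((Y NOR X) NOR (Y NOR X)) NOR Y))) NOR ((((((Y NOR X) NOR (Y NOR X)) NOR ((Y NOR X) NOR (Y NOR X))) NOR (Y NOR Y)) NOR ((((Y NOR X) NOR (Y NOR X)) NOR ((Y NOR X) NOR (Y NOR X))) NOR (Y NOR Y))) NOR (((((Y NOR X) NOR (Y NOR X)) NOR ((Y NOR X) NOR (Y NOR X))) NOR (Y NOR Y)) NOR ((((Y NOR X) NOR (Y NOR X)) NOR ((Y NOR X) NOR (Y NOR X))) NOR (Y NOR Y)))))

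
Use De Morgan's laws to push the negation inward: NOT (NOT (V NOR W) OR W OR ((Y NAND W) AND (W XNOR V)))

(V NOR W) AND NOT W AND NOT ((Y NAND W) AND (W XNOR V))
De Morgan's: NOT(OR of terms) = AND of negations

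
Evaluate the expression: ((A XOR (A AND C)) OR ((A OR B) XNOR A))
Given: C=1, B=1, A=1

Substituting: ((1 XOR (1 AND 1)) OR ((1 OR 1) XNOR 1))
= 1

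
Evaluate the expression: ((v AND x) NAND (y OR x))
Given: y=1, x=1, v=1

Substituting: ((1 AND 1) NAND (1 OR 1))
= 0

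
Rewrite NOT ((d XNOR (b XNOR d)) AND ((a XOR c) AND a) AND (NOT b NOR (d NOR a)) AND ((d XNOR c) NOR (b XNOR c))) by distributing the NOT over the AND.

NOT (d XNOR (b XNOR d)) OR NOT ((a XOR c) AND a) OR NOT (NOT b NOR (d NOR a)) OR NOT ((d XNOR c) NOR (b XNOR c))
De Morgan's: NOT(AND of terms) = OR of negations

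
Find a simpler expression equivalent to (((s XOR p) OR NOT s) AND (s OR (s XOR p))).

By distribution ((E OR v) AND (E OR NOT v) = E):
= (s XOR p)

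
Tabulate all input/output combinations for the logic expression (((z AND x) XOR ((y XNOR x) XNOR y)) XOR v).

v | y | x | z | Output
----------------------
0 | 0 | 0 | 0 | 0
0 | 0 | 0 | 1 | 0
0 | 0 | 1 | 0 | 1
0 | 0 | 1 | 1 | 0
0 | 1 | 0 | 0 | 0
0 | 1 | 0 | 1 | 0
0 | 1 | 1 | 0 | 1
0 | 1 | 1 | 1 | 0
1 | 0 | 0 | 0 | 1
1 | 0 | 0 | 1 | 1
1 | 0 | 1 | 0 | 0
1 | 0 | 1 | 1 | 1
1 | 1 | 0 | 0 | 1
1 | 1 | 0 | 1 | 1
1 | 1 | 1 | 0 | 0
1 | 1 | 1 | 1 | 1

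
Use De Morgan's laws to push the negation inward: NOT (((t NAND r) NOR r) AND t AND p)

NOT ((t NAND r) NOR r) OR NOT t OR NOT p
De Morgan's: NOT(AND of terms) = OR of negations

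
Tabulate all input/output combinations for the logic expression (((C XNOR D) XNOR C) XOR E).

D | E | C | Output
------------------
0 | 0 | 0 | 0
0 | 0 | 1 | 0
0 | 1 | 0 | 1
0 | 1 | 1 | 1
1 | 0 | 0 | 1
1 | 0 | 1 | 1
1 | 1 | 0 | 0
1 | 1 | 1 | 0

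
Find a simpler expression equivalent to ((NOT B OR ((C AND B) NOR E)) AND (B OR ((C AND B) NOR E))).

By distribution ((E OR v) AND (E OR NOT v) = E):
= ((C AND B) NOR E)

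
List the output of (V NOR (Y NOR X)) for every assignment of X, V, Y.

X | V | Y | Output
------------------
0 | 0 | 0 | 0
0 | 0 | 1 | 1
0 | 1 | 0 | 0
0 | 1 | 1 | 0
1 | 0 | 0 | 1
1 | 0 | 1 | 1
1 | 1 | 0 | 0
1 | 1 | 1 | 0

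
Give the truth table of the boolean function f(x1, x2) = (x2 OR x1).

x1 | x2 | Output
----------------
0 | 0 | 0
0 | 1 | 1
1 | 0 | 1
1 | 1 | 1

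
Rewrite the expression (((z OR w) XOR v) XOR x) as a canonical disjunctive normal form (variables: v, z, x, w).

(NOT v AND NOT z AND NOT x AND w) OR (NOT v AND NOT z AND x AND NOT w) OR (NOT v AND z AND NOT x AND NOT w) OR (NOT v AND z AND NOT x AND w) OR (v AND NOT z AND NOT x AND NOT w) OR (v AND NOT z AND x AND w) OR (v AND z AND x AND NOT w) OR (v AND z AND x AND w)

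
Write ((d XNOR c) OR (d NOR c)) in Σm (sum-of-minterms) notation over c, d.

Σm(0, 3) = (NOT c AND NOT d) OR (c AND d)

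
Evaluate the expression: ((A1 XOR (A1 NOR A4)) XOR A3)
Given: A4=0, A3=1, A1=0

Substituting: ((0 XOR (0 NOR 0)) XOR 1)
= 0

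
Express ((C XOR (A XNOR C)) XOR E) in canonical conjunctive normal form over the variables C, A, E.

(C OR A OR NOT E) AND (C OR NOT A OR E) AND (NOT C OR A OR NOT E) AND (NOT C OR NOT A OR E)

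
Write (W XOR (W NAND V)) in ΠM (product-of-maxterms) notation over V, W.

ΠM(1) = (V OR NOT W)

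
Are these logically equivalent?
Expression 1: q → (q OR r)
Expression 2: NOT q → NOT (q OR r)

No, Inverse is not equivalent to original (counterexample: q=0, r=1, t=0)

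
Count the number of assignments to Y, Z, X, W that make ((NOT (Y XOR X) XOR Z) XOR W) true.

Satisfying assignments: (0,0,0,0), (0,0,1,1), (0,1,0,1), (0,1,1,0), (1,0,0,1), (1,0,1,0), (1,1,0,0), (1,1,1,1)
Count: 8 out of 16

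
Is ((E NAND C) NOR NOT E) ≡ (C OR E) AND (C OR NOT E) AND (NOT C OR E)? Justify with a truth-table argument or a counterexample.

Yes, they are equivalent — the two output columns agree on all 4 assignments:
C | E | Expression 1 | Expression 2
-----------------------------------
0 | 0 | 0 | 0
0 | 1 | 0 | 0
1 | 0 | 0 | 0
1 | 1 | 1 | 1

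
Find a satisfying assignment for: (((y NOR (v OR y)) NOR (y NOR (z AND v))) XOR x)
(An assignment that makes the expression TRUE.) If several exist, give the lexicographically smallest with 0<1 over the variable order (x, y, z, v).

x=0, y=0, z=1, v=1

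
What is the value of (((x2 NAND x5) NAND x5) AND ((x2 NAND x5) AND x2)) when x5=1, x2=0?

Substituting: (((0 NAND 1) NAND 1) AND ((0 NAND 1) AND 0))
= 0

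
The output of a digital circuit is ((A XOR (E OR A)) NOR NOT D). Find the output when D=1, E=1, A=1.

Substituting: ((1 XOR (1 OR 1)) NOR NOT 1)
= 1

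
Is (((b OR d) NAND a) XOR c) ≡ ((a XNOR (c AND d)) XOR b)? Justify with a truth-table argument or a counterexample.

No. Counterexample: with d=0, b=0, a=0, c=1, Expression 1 = 0 but Expression 2 = 1.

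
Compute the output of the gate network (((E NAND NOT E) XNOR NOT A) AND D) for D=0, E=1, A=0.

Substituting: (((1 NAND NOT 1) XNOR NOT 0) AND 0)
= 0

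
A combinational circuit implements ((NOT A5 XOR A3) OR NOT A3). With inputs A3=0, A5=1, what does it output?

Substituting: ((NOT 1 XOR 0) OR NOT 0)
= 1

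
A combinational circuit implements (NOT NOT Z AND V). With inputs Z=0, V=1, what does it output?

Substituting: (NOT NOT 0 AND 1)
= 0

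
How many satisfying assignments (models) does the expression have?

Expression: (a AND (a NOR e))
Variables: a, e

No assignment satisfies the expression.
Count: 0 out of 4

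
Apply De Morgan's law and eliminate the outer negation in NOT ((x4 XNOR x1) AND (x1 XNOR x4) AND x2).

NOT (x4 XNOR x1) OR NOT (x1 XNOR x4) OR NOT x2
De Morgan's: NOT(AND of terms) = OR of negations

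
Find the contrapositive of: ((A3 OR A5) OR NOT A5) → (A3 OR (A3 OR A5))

Contrapositive: NOT (A3 OR (A3 OR A5)) → NOT ((A3 OR A5) OR NOT A5)
Note: A statement and its contrapositive are logically equivalent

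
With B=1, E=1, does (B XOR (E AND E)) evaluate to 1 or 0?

Substituting: (1 XOR (1 AND 1))
= 0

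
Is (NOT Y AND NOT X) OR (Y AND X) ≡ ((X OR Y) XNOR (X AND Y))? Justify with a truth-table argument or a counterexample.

Yes, they are equivalent — the two output columns agree on all 4 assignments:
Y | X | Expression 1 | Expression 2
-----------------------------------
0 | 0 | 1 | 1
0 | 1 | 0 | 0
1 | 0 | 0 | 0
1 | 1 | 1 | 1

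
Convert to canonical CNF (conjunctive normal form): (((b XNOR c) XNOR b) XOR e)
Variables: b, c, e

(b OR c OR e) AND (b OR NOT c OR NOT e) AND (NOT b OR c OR e) AND (NOT b OR NOT c OR NOT e)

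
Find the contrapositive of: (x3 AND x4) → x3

Contrapositive: NOT x3 → NOT (x3 AND x4)
Note: A statement and its contrapositive are logically equivalent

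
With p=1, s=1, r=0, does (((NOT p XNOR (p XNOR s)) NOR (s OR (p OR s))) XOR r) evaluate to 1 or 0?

Substituting: (((NOT 1 XNOR (1 XNOR 1)) NOR (1 OR (1 OR 1))) XOR 0)
= 0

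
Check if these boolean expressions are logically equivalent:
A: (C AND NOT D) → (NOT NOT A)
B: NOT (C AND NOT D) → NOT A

No, Inverse is not equivalent to original (counterexample: D=0, A=0, C=1)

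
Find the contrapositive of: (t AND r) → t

Contrapositive: NOT t → NOT (t AND r)
Note: A statement and its contrapositive are logically equivalent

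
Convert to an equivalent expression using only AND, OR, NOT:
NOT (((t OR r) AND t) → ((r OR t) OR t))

((t OR r) AND t) AND NOT ((r OR t) OR t)
(Negated implication: NOT(A → B) = A AND NOT B)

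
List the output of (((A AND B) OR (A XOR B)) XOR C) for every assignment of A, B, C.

A | B | C | Output
------------------
0 | 0 | 0 | 0
0 | 0 | 1 | 1
0 | 1 | 0 | 1
0 | 1 | 1 | 0
1 | 0 | 0 | 1
1 | 0 | 1 | 0
1 | 1 | 0 | 1
1 | 1 | 1 | 0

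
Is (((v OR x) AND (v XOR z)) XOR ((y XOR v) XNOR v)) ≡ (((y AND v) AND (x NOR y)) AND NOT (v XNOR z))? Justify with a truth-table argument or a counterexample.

No. Counterexample: with z=0, x=0, v=0, y=0, Expression 1 = 1 but Expression 2 = 0.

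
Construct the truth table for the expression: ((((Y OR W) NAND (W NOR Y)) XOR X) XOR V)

W | Y | X | V | Output
----------------------
0 | 0 | 0 | 0 | 1
0 | 0 | 0 | 1 | 0
0 | 0 | 1 | 0 | 0
0 | 0 | 1 | 1 | 1
0 | 1 | 0 | 0 | 1
0 | 1 | 0 | 1 | 0
0 | 1 | 1 | 0 | 0
0 | 1 | 1 | 1 | 1
1 | 0 | 0 | 0 | 1
1 | 0 | 0 | 1 | 0
1 | 0 | 1 | 0 | 0
1 | 0 | 1 | 1 | 1
1 | 1 | 0 | 0 | 1
1 | 1 | 0 | 1 | 0
1 | 1 | 1 | 0 | 0
1 | 1 | 1 | 1 | 1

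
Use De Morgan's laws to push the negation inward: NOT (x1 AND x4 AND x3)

NOT x1 OR NOT x4 OR NOT x3
De Morgan's: NOT(AND of terms) = OR of negations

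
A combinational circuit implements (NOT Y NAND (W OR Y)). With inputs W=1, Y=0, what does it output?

Substituting: (NOT 0 NAND (1 OR 0))
= 0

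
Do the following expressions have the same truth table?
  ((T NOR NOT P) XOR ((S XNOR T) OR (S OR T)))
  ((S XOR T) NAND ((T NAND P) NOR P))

No. Counterexample: with P=1, S=0, T=0, Expression 1 = 0 but Expression 2 = 1.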